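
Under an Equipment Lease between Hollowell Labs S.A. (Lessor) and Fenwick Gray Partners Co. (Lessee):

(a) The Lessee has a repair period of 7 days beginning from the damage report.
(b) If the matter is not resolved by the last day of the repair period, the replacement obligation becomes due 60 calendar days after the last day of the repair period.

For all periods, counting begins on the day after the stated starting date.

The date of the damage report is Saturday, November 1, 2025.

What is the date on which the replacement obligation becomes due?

The last day of the repair period: November 1, 2025 + 7 days = November 8, 2025.
The date on which the replacement obligation becomes due: 60 calendar days after November 8, 2025 is January 7, 2026.

January 7, 2026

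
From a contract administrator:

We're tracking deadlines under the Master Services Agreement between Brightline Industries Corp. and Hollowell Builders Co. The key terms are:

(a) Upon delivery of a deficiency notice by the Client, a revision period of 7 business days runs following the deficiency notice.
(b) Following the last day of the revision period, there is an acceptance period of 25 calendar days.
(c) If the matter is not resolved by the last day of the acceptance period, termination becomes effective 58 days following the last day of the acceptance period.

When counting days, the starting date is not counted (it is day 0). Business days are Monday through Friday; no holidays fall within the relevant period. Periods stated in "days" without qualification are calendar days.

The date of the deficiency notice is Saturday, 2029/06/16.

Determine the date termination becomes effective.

2029/09/17

The last day of the revision period: counting 7 business days from Saturday, 2029/06/16 (Jun 18, Jun 19, Jun 20, Jun 21, Jun 22, Jun 25, Jun 26, skipping weekends) reaches Tuesday, 2029/06/26.
The last day of the acceptance period: 25 calendar days after 2029/06/26 is 2029/07/21.
The date termination becomes effective: 2029/07/21 + 58 days = 2029/09/17.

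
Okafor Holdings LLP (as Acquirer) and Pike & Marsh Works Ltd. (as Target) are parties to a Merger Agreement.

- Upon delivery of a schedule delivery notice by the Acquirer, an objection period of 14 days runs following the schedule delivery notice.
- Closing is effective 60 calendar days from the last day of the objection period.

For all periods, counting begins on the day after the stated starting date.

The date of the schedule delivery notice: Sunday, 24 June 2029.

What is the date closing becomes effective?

6 September 2029

The last day of the objection period: 14 calendar days after 24 June 2029 is 8 July 2029.
Adding 60 calendar days to 8 July 2029 gives 6 September 2029, which is the date closing becomes effective.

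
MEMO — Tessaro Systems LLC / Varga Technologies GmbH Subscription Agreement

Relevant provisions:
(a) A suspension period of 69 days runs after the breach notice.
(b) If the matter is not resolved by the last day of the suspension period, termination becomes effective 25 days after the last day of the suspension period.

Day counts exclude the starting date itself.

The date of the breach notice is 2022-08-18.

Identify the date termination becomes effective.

2022-11-20

The last day of the suspension period: 69 calendar days after 2022-08-18 is 2022-10-26.
Adding 25 calendar days to 2022-10-26 gives 2022-11-20, which is the date termination becomes effective.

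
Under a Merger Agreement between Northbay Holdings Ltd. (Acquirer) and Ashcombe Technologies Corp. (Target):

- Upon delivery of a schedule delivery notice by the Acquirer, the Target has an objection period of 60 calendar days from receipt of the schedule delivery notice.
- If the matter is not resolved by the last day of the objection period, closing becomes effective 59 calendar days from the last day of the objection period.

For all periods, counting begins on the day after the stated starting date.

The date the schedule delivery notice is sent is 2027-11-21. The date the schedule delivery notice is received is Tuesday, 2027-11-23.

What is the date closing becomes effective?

The last day of the objection period: 60 calendar days after 2027-11-23 is 2028-01-22.
The date closing becomes effective: 2028-01-22 + 59 days = 2028-03-21.

2028-03-21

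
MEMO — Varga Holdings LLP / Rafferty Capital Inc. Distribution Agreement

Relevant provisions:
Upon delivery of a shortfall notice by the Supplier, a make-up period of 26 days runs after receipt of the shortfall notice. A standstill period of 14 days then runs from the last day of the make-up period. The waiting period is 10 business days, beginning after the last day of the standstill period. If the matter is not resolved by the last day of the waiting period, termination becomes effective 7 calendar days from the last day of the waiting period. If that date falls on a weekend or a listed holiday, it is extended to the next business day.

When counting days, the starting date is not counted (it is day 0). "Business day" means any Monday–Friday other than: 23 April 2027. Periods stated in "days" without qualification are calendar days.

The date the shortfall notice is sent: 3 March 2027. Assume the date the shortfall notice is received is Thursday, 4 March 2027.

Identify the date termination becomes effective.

The last day of the make-up period: 4 March 2027 + 26 days = 30 March 2027.
The last day of the standstill period: 14 calendar days after 30 March 2027 is 13 April 2027.
From Tuesday, 13 April 2027, 10 business days (Apr 14, Apr 15, Apr 16, Apr 19, Apr 20, Apr 21, Apr 22, Apr 26, Apr 27, Apr 28, skipping weekends and the listed holiday on Apr 23) brings us to Wednesday, 28 April 2027, which is the last day of the waiting period.
Adding 7 calendar days to 28 April 2027 gives 5 May 2027, which is the date termination becomes effective. 5 May 2027 is a Wednesday and is not a listed holiday, so no roll-forward applies.

5 May 2027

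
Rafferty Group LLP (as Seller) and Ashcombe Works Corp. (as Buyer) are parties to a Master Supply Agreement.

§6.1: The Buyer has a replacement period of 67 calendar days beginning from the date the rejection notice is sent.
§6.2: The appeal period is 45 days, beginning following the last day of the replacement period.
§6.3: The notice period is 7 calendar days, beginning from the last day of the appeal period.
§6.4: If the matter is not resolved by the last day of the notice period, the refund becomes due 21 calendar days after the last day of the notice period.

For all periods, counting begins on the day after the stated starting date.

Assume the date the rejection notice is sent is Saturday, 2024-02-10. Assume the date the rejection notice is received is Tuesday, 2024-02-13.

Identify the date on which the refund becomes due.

2024-06-29

The last day of the replacement period: 67 calendar days after 2024-02-10 is 2024-04-17.
The last day of the appeal period: 45 calendar days after 2024-04-17 is 2024-06-01.
Adding 7 calendar days to 2024-06-01 gives 2024-06-08, which is the last day of the notice period.
The date on which the refund becomes due: 21 calendar days after 2024-06-08 is 2024-06-29.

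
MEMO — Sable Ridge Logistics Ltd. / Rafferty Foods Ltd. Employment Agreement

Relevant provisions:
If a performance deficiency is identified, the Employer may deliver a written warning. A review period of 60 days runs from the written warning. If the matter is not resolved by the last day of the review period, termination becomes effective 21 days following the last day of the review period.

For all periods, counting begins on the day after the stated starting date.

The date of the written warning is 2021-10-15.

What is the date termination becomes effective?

The last day of the review period: 60 calendar days after 2021-10-15 is 2021-12-14.
The date termination becomes effective: 21 calendar days after 2021-12-14 is 2022-01-04.

2022-01-04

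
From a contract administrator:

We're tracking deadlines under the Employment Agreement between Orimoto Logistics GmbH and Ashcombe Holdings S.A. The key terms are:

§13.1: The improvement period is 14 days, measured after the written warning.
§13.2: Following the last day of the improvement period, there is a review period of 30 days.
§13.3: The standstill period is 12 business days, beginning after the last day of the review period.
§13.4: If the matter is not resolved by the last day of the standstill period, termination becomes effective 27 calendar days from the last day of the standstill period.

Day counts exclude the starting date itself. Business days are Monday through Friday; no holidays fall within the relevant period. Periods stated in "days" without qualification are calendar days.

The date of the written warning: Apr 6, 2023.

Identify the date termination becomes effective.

The last day of the improvement period: Apr 6, 2023 + 14 days = Apr 20, 2023.
Adding 30 calendar days to Apr 20, 2023 gives May 20, 2023, which is the last day of the review period.
The last day of the standstill period: 12 business days after Saturday, May 20, 2023, skipping weekends — May 22, May 23, May 24, May 25, …, Jun 2, Jun 5, Jun 6 — lands on Tuesday, Jun 6, 2023.
Adding 27 calendar days to Jun 6, 2023 gives Jul 3, 2023, which is the date termination becomes effective.

Jul 3, 2023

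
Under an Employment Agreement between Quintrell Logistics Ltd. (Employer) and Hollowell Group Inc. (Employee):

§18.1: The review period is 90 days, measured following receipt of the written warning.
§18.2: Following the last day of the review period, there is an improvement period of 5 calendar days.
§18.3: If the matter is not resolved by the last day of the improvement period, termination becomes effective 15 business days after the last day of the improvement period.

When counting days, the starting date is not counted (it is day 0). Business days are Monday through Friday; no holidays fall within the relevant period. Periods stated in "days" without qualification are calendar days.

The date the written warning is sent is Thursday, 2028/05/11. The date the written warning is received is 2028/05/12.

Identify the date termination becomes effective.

Adding 90 calendar days to 2028/05/12 gives 2028/08/10, which is the last day of the review period.
The last day of the improvement period: 2028/08/10 + 5 days = 2028/08/15.
The date termination becomes effective: 15 business days after Tuesday, 2028/08/15, skipping weekends — Aug 16, Aug 17, Aug 18, Aug 21, …, Sep 1, Sep 4, Sep 5 — lands on Tuesday, 2028/09/05.

2028/09/05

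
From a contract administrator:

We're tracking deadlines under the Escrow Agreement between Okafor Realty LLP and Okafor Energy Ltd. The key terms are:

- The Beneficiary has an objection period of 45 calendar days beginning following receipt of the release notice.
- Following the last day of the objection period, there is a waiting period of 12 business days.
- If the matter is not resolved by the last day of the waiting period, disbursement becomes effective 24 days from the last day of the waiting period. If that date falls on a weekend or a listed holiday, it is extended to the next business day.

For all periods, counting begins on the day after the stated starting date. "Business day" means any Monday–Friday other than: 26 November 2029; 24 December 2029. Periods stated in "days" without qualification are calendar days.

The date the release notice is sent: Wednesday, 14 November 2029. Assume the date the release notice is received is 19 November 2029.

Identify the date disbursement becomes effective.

14 February 2030

The last day of the objection period: 45 calendar days after 19 November 2029 is 3 January 2030.
The last day of the waiting period: counting 12 business days from Thursday, 3 January 2030 (Jan 4, Jan 7, Jan 8, Jan 9, …, Jan 17, Jan 18, Jan 21, skipping weekends) reaches Monday, 21 January 2030.
The date disbursement becomes effective: 21 January 2030 + 24 days = 14 February 2030. 14 February 2030 is a Thursday and is not a listed holiday, so no roll-forward applies.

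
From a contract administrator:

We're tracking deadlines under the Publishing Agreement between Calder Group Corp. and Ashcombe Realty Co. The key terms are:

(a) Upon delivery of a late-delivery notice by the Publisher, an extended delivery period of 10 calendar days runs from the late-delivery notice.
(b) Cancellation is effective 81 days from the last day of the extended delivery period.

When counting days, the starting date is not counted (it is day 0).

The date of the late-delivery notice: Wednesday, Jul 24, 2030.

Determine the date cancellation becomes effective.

The last day of the extended delivery period: Jul 24, 2030 + 10 days = Aug 3, 2030.
The date cancellation becomes effective: 81 calendar days after Aug 3, 2030 is Oct 23, 2030.

Oct 23, 2030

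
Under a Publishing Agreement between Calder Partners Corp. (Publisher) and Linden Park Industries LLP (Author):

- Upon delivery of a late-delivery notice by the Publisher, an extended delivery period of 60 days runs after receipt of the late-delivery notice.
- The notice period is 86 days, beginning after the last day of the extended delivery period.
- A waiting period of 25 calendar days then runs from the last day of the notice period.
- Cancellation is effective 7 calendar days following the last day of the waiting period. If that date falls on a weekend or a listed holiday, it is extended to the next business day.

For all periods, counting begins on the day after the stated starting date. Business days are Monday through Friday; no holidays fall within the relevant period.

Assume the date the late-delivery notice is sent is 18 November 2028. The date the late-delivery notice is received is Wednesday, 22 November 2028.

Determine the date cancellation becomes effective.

The last day of the extended delivery period: 22 November 2028 + 60 days = 21 January 2029.
Adding 86 calendar days to 21 January 2029 gives 17 April 2029, which is the last day of the notice period.
The last day of the waiting period: 17 April 2029 + 25 days = 12 May 2029.
The date cancellation becomes effective: 7 calendar days after 12 May 2029 is 19 May 2029. That falls on a Saturday, so it rolls to the next business day, Monday, 21 May 2029.

21 May 2029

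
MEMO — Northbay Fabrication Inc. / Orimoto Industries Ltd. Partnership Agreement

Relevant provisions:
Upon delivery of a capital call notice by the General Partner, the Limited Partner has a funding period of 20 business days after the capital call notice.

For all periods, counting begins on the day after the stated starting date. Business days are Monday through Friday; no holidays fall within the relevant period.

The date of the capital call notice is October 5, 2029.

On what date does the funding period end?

The last day of the funding period: counting 20 business days from Friday, October 5, 2029 (Oct 8, Oct 9, Oct 10, Oct 11, …, Oct 31, Nov 1, Nov 2, skipping weekends) reaches Friday, November 2, 2029.

November 2, 2029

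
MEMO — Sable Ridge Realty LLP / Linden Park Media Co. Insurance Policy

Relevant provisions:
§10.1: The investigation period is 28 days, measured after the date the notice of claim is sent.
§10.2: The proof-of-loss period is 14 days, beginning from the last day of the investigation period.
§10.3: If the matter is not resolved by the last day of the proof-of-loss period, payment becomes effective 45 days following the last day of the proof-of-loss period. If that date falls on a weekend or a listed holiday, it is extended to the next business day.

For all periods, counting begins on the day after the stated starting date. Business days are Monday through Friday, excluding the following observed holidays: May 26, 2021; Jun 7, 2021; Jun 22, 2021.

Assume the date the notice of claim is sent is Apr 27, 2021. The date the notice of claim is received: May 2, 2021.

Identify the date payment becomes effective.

Jul 23, 2021

The last day of the investigation period: 28 calendar days after Apr 27, 2021 is May 25, 2021.
The last day of the proof-of-loss period: May 25, 2021 + 14 days = Jun 8, 2021.
The date payment becomes effective: Jun 8, 2021 + 45 days = Jul 23, 2021. Jul 23, 2021 is a Friday and is not a listed holiday, so no roll-forward applies.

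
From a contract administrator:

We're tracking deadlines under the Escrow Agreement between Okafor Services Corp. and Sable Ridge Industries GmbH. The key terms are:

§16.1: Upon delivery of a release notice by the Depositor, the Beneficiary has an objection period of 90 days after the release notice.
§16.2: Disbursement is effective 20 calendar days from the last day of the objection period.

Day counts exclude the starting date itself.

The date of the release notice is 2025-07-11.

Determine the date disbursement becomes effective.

Adding 90 calendar days to 2025-07-11 gives 2025-10-09, which is the last day of the objection period.
The date disbursement becomes effective: 2025-10-09 + 20 days = 2025-10-29.

2025-10-29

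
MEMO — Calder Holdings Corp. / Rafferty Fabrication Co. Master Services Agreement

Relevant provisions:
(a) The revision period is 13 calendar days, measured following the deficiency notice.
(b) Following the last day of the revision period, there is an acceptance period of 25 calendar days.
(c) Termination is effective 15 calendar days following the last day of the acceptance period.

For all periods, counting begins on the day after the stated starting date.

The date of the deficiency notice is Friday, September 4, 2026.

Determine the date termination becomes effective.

October 27, 2026

The last day of the revision period: September 4, 2026 + 13 days = September 17, 2026.
The last day of the acceptance period: 25 calendar days after September 17, 2026 is October 12, 2026.
Adding 15 calendar days to October 12, 2026 gives October 27, 2026, which is the date termination becomes effective.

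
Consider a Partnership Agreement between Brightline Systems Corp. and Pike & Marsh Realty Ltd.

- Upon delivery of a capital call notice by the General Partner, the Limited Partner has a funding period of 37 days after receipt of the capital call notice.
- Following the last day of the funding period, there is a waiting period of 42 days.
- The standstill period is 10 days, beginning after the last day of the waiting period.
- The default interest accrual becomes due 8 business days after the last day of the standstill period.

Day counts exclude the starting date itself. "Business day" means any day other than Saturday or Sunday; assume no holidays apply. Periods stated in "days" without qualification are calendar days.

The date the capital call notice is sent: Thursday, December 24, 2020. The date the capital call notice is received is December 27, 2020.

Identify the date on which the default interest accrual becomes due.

The last day of the funding period: December 27, 2020 + 37 days = February 2, 2021.
Adding 42 calendar days to February 2, 2021 gives March 16, 2021, which is the last day of the waiting period.
The last day of the standstill period: 10 calendar days after March 16, 2021 is March 26, 2021.
From Friday, March 26, 2021, 8 business days (Mar 29, Mar 30, Mar 31, Apr 1, Apr 2, Apr 5, Apr 6, Apr 7, skipping weekends) brings us to Wednesday, April 7, 2021, which is the date on which the default interest accrual becomes due.

April 7, 2021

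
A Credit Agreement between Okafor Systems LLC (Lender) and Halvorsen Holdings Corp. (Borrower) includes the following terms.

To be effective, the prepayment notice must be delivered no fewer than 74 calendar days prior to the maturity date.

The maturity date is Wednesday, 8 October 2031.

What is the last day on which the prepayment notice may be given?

26 July 2031

Counting back 74 calendar days from 8 October 2031 gives 26 July 2031.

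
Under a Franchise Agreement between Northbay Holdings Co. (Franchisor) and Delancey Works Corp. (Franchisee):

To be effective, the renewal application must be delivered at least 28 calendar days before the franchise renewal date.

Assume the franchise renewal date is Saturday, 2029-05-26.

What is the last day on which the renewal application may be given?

Counting back 28 calendar days from 2029-05-26 gives 2029-04-28.

2029-04-28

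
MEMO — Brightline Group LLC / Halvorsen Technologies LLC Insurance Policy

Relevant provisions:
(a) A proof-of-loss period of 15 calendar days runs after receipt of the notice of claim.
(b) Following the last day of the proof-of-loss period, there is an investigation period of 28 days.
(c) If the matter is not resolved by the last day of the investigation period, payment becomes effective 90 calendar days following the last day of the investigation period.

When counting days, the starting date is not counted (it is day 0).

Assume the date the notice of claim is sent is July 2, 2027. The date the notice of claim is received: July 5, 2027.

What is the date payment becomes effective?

November 15, 2027

The last day of the proof-of-loss period: July 5, 2027 + 15 days = July 20, 2027.
The last day of the investigation period: 28 calendar days after July 20, 2027 is August 17, 2027.
The date payment becomes effective: 90 calendar days after August 17, 2027 is November 15, 2027.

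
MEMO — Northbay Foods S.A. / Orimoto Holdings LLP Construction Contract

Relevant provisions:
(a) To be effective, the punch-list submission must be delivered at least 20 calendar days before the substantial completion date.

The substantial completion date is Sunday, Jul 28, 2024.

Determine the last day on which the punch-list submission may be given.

Jul 8, 2024

Counting back 20 calendar days from Jul 28, 2024 gives Jul 8, 2024.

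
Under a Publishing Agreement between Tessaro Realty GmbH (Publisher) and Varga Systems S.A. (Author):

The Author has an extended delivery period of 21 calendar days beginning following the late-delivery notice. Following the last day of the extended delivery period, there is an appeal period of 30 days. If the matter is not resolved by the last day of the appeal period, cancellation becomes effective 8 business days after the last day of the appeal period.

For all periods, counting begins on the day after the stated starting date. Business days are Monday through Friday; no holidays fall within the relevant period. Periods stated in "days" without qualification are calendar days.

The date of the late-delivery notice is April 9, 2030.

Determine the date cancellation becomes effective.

June 11, 2030

Adding 21 calendar days to April 9, 2030 gives April 30, 2030, which is the last day of the extended delivery period.
The last day of the appeal period: 30 calendar days after April 30, 2030 is May 30, 2030.
From Thursday, May 30, 2030, 8 business days (May 31, Jun 3, Jun 4, Jun 5, Jun 6, Jun 7, Jun 10, Jun 11, skipping weekends) brings us to Tuesday, June 11, 2030, which is the date cancellation becomes effective.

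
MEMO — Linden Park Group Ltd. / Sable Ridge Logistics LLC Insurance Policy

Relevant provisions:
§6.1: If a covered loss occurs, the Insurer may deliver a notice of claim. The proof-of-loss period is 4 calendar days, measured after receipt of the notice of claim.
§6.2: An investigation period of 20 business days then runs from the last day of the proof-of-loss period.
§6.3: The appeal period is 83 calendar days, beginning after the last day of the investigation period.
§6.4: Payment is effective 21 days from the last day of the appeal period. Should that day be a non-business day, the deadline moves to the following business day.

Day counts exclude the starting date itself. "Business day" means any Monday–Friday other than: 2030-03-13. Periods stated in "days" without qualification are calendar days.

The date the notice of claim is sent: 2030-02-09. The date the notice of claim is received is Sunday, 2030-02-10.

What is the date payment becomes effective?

2030-06-27

Adding 4 calendar days to 2030-02-10 gives 2030-02-14, which is the last day of the proof-of-loss period.
The last day of the investigation period: 20 business days after Thursday, 2030-02-14, skipping weekends and the listed holiday on Mar 13 — Feb 15, Feb 18, Feb 19, Feb 20, …, Mar 12, Mar 14, Mar 15 — lands on Friday, 2030-03-15.
The last day of the appeal period: 83 calendar days after 2030-03-15 is 2030-06-06.
The date payment becomes effective: 21 calendar days after 2030-06-06 is 2030-06-27. 2030-06-27 is a Thursday and is not a listed holiday, so no roll-forward applies.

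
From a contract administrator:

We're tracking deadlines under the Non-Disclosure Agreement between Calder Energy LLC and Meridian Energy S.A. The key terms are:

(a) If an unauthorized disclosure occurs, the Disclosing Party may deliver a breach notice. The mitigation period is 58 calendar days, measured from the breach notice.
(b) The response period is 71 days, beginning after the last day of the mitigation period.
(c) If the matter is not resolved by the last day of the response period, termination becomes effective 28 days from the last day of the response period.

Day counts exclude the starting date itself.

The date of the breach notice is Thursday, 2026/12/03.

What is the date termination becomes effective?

The last day of the mitigation period: 58 calendar days after 2026/12/03 is 2027/01/30.
The last day of the response period: 71 calendar days after 2027/01/30 is 2027/04/11.
The date termination becomes effective: 2027/04/11 + 28 days = 2027/05/09.

2027/05/09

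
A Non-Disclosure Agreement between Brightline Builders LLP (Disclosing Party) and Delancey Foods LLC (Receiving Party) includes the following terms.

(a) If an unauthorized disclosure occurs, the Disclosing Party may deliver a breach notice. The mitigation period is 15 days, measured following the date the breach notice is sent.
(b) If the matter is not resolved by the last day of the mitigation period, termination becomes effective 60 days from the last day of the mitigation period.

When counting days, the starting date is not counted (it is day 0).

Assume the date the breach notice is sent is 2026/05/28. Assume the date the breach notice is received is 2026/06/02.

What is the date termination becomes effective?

The last day of the mitigation period: 15 calendar days after 2026/05/28 is 2026/06/12.
The date termination becomes effective: 2026/06/12 + 60 days = 2026/08/11.

2026/08/11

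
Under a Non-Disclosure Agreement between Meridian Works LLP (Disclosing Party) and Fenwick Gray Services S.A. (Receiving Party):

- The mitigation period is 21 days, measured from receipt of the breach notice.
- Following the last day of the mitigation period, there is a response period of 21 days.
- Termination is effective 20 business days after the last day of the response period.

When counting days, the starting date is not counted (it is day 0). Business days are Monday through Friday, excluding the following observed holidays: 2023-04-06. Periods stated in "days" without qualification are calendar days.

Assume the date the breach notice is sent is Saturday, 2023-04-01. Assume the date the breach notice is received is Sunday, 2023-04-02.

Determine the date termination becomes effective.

The last day of the mitigation period: 2023-04-02 + 21 days = 2023-04-23.
Adding 21 calendar days to 2023-04-23 gives 2023-05-14, which is the last day of the response period.
From Sunday, 2023-05-14, 20 business days (May 15, May 16, May 17, May 18, …, Jun 7, Jun 8, Jun 9, skipping weekends) brings us to Friday, 2023-06-09, which is the date termination becomes effective.

2023-06-09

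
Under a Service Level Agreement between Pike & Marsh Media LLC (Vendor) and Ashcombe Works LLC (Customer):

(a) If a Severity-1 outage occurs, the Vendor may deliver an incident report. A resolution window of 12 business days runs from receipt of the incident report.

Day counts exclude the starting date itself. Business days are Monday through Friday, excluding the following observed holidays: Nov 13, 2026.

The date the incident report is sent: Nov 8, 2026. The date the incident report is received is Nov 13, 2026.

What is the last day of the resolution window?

From Friday, Nov 13, 2026, 12 business days (Nov 16, Nov 17, Nov 18, Nov 19, …, Nov 27, Nov 30, Dec 1, skipping weekends) brings us to Tuesday, Dec 1, 2026, which is the last day of the resolution window.

Dec 1, 2026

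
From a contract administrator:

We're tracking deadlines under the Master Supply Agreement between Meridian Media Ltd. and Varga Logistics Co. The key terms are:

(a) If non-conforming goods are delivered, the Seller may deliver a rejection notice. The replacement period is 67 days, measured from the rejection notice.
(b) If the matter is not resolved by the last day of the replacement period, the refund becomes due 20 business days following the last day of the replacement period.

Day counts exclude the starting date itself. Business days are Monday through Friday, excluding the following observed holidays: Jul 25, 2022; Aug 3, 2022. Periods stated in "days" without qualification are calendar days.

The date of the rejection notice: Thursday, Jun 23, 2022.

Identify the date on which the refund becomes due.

Sep 26, 2022

The last day of the replacement period: Jun 23, 2022 + 67 days = Aug 29, 2022.
The date on which the refund becomes due: counting 20 business days from Monday, Aug 29, 2022 (Aug 30, Aug 31, Sep 1, Sep 2, …, Sep 22, Sep 23, Sep 26, skipping weekends) reaches Monday, Sep 26, 2022.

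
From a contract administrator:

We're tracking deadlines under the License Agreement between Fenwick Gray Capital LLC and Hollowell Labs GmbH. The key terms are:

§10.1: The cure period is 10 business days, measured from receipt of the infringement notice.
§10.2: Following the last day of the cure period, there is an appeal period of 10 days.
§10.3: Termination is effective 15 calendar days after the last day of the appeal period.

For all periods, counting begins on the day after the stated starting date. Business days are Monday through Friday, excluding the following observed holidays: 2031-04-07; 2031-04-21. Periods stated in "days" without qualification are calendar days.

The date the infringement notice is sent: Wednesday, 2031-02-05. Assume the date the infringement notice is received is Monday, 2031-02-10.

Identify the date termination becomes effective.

The last day of the cure period: 10 business days after Monday, 2031-02-10, skipping weekends — Feb 11, Feb 12, Feb 13, Feb 14, Feb 17, Feb 18, Feb 19, Feb 20, Feb 21, Feb 24 — lands on Monday, 2031-02-24.
The last day of the appeal period: 10 calendar days after 2031-02-24 is 2031-03-06.
Adding 15 calendar days to 2031-03-06 gives 2031-03-21, which is the date termination becomes effective.

2031-03-21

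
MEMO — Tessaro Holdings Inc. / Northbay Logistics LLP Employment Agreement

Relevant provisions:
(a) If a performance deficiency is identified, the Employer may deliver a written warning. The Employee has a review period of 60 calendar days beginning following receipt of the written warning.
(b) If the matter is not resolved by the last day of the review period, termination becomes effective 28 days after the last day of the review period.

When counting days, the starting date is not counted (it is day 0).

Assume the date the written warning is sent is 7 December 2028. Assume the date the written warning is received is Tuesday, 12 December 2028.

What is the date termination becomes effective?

10 March 2029

The last day of the review period: 60 calendar days after 12 December 2028 is 10 February 2029.
Adding 28 calendar days to 10 February 2029 gives 10 March 2029, which is the date termination becomes effective.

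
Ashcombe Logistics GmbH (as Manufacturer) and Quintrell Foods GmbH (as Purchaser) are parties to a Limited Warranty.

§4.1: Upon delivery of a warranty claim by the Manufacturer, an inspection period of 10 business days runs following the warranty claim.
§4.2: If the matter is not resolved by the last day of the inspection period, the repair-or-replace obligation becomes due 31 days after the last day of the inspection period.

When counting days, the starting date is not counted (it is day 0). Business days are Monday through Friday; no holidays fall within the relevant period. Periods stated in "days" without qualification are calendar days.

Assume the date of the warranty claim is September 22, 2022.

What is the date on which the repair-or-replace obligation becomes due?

November 6, 2022

The last day of the inspection period: counting 10 business days from Thursday, September 22, 2022 (Sep 23, Sep 26, Sep 27, Sep 28, Sep 29, Sep 30, Oct 3, Oct 4, Oct 5, Oct 6, skipping weekends) reaches Thursday, October 6, 2022.
Adding 31 calendar days to October 6, 2022 gives November 6, 2022, which is the date on which the repair-or-replace obligation becomes due.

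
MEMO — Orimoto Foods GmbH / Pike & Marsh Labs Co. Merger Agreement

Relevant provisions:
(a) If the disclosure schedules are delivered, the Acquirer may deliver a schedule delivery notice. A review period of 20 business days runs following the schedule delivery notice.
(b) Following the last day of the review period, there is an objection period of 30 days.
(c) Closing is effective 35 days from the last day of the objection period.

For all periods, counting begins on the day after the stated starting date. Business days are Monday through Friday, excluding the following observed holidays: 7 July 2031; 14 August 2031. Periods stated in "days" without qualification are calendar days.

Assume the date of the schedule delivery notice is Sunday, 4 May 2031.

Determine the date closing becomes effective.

3 August 2031

The last day of the review period: 20 business days after Sunday, 4 May 2031, skipping weekends — May 5, May 6, May 7, May 8, …, May 28, May 29, May 30 — lands on Friday, 30 May 2031.
Adding 30 calendar days to 30 May 2031 gives 29 June 2031, which is the last day of the objection period.
The date closing becomes effective: 35 calendar days after 29 June 2031 is 3 August 2031.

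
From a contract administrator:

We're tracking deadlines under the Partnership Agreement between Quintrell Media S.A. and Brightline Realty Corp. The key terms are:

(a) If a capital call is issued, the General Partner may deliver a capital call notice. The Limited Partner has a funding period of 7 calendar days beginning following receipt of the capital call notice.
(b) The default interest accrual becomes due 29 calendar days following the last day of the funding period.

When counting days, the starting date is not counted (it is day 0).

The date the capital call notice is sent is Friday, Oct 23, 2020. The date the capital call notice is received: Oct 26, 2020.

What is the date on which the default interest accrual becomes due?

The last day of the funding period: 7 calendar days after Oct 26, 2020 is Nov 2, 2020.
The date on which the default interest accrual becomes due: 29 calendar days after Nov 2, 2020 is Dec 1, 2020.

Dec 1, 2020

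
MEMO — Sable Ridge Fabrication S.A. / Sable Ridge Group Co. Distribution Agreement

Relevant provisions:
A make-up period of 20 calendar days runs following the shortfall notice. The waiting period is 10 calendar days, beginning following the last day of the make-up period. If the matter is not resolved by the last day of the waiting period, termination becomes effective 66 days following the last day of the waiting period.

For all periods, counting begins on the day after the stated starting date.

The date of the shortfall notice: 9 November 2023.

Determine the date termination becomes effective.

13 February 2024

Adding 20 calendar days to 9 November 2023 gives 29 November 2023, which is the last day of the make-up period.
The last day of the waiting period: 29 November 2023 + 10 days = 9 December 2023.
The date termination becomes effective: 66 calendar days after 9 December 2023 is 13 February 2024.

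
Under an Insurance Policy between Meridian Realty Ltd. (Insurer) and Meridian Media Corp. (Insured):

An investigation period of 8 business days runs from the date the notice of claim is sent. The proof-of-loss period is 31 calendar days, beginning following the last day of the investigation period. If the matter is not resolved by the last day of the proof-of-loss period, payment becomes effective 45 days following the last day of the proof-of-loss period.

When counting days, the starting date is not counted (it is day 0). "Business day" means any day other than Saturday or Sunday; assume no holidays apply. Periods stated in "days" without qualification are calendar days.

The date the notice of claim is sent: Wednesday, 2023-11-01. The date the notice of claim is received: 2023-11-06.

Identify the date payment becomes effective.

From Wednesday, 2023-11-01, 8 business days (Nov 2, Nov 3, Nov 6, Nov 7, Nov 8, Nov 9, Nov 10, Nov 13, skipping weekends) brings us to Monday, 2023-11-13, which is the last day of the investigation period.
The last day of the proof-of-loss period: 2023-11-13 + 31 days = 2023-12-14.
Adding 45 calendar days to 2023-12-14 gives 2024-01-28, which is the date payment becomes effective.

2024-01-28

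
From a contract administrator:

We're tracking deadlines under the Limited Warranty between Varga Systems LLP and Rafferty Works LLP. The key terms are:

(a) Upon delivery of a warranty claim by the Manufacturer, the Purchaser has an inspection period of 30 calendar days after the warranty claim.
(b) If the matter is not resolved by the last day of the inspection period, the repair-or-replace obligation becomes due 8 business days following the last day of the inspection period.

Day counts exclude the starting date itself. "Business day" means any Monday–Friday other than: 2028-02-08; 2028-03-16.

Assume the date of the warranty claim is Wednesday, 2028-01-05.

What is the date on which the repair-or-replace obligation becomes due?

2028-02-17

The last day of the inspection period: 2028-01-05 + 30 days = 2028-02-04.
The date on which the repair-or-replace obligation becomes due: 8 business days after Friday, 2028-02-04, skipping weekends and the listed holiday on Feb 8 — Feb 7, Feb 9, Feb 10, Feb 11, Feb 14, Feb 15, Feb 16, Feb 17 — lands on Thursday, 2028-02-17.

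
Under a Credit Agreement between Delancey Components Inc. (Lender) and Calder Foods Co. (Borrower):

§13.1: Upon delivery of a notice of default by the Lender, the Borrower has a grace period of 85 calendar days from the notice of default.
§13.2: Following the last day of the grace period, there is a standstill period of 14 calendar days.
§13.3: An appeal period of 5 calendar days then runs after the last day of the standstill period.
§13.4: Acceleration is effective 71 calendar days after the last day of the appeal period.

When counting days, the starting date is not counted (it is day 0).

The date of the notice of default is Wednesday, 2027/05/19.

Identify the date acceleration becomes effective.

2027/11/10

The last day of the grace period: 2027/05/19 + 85 days = 2027/08/12.
The last day of the standstill period: 14 calendar days after 2027/08/12 is 2027/08/26.
The last day of the appeal period: 5 calendar days after 2027/08/26 is 2027/08/31.
Adding 71 calendar days to 2027/08/31 gives 2027/11/10, which is the date acceleration becomes effective.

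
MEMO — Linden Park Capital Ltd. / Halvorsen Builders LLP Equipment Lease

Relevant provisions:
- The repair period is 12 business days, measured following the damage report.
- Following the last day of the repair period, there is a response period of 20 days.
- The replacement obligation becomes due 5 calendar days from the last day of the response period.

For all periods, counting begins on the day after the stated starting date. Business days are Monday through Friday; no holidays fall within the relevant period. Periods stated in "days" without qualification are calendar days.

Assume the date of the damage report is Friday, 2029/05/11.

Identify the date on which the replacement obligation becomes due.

From Friday, 2029/05/11, 12 business days (May 14, May 15, May 16, May 17, …, May 25, May 28, May 29, skipping weekends) brings us to Tuesday, 2029/05/29, which is the last day of the repair period.
The last day of the response period: 20 calendar days after 2029/05/29 is 2029/06/18.
The date on which the replacement obligation becomes due: 5 calendar days after 2029/06/18 is 2029/06/23.

2029/06/23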